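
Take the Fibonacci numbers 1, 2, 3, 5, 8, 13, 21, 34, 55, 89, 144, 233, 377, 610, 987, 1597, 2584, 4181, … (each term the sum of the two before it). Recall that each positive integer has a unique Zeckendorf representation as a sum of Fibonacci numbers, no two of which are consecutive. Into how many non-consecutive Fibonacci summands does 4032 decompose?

Greedily peel off the largest Fibonacci term at each step:
2584 ≤ 4032 < 4181, so take 2584; remainder 1448
987 ≤ 1448 < 1597, so take 987; remainder 461
377 ≤ 461 < 610, so take 377; remainder 84
55 ≤ 84 < 89, so take 55; remainder 29
21 ≤ 29 < 34, so take 21; remainder 8
8 ≤ 8 < 13, so take 8; remainder 0
4032 = 2584 + 987 + 377 + 55 + 21 + 8, which has 6 terms.

6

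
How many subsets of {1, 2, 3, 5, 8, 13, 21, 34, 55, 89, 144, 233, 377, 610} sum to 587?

Each representation comes from the Zeckendorf form by replacing some F_k with F_{k−1} + F_{k−2} where possible.
587 = 377+144+55+8+3 = 377+144+55+8+2+1 = 377+144+34+21+8+3 = 377+144+55+5+3+2+1 = 377+144+34+21+8+2+1 = … (10 more), for 15 in all.

15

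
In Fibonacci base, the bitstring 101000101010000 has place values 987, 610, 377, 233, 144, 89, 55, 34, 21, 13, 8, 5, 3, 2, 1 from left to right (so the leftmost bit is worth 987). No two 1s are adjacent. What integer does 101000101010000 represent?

Summing the place values of the 1 bits: 987 + 377 + 55 + 21 + 8 = 1448.

1448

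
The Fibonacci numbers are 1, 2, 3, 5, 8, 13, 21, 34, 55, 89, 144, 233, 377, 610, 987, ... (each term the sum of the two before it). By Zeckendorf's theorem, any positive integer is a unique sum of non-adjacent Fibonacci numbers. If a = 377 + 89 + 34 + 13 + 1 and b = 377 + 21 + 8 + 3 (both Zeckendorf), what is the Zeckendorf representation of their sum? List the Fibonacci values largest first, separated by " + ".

610 + 233 + 55 + 21 + 3 + 1

The two numbers are 514 and 409, so their sum is 923.
Greedy algorithm:
610 ≤ 923 < 987, so take 610; remainder 313
233 ≤ 313 < 377, so take 233; remainder 80
55 ≤ 80 < 89, so take 55; remainder 25
21 ≤ 25 < 34, so take 21; remainder 4
3 ≤ 4 < 5, so take 3; remainder 1
1 ≤ 1 < 2, so take 1; remainder 0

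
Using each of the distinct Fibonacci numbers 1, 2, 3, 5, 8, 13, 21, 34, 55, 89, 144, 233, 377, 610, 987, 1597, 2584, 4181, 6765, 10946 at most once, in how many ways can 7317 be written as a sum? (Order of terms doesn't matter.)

37

7317 = 6765+377+144+21+8+2 = 6765+377+144+21+5+3+2 = 6765+377+89+55+21+8+2 = 4181+2584+377+144+21+8+2 = 6765+377+144+13+8+5+3+2 = … (32 more), for 37 in all.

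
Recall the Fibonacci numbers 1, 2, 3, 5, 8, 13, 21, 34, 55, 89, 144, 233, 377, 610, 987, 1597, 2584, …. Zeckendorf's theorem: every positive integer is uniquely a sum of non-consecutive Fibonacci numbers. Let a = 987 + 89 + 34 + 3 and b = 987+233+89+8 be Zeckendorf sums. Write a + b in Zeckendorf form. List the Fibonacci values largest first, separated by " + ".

The two numbers are 1113 and 1317, so their sum is 2430.
1597 ≤ 2430 < 2584, so take 1597; remainder 833
610 ≤ 833 < 987, so take 610; remainder 223
144 ≤ 223 < 233, so take 144; remainder 79
55 ≤ 79 < 89, so take 55; remainder 24
21 ≤ 24 < 34, so take 21; remainder 3
3 ≤ 3 < 5, so take 3; remainder 0

1597 + 610 + 144 + 55 + 21 + 3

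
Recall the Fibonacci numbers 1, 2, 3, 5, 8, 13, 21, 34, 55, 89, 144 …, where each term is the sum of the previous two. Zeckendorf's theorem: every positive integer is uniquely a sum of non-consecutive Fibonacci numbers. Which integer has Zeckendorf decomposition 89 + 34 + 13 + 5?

89 + 34 + 13 + 5 = 141.

141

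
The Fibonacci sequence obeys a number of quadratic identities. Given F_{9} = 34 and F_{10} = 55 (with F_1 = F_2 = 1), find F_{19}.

By F_{2k+1} = F_k² + F_{k+1}²: F_{19} = 34² + 55² = 1156 + 3025 = 4181.

4181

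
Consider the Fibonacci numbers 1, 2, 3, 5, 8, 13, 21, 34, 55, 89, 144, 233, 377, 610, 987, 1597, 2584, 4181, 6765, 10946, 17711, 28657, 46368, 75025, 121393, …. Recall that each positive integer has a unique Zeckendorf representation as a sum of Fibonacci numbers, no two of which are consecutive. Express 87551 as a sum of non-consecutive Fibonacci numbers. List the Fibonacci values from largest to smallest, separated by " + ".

Greedy algorithm:
subtract 75025 from 87551: 12526 remains
subtract 10946 from 12526: 1580 remains
subtract 987 from 1580: 593 remains
subtract 377 from 593: 216 remains
subtract 144 from 216: 72 remains
subtract 55 from 72: 17 remains
subtract 13 from 17: 4 remains
subtract 3 from 4: 1 remains
subtract 1 from 1: 0 remains
So 87551 = 75025 + 10946 + 987 + 377 + 144 + 55 + 13 + 3 + 1, with no two terms consecutive in the sequence.

75025 + 10946 + 987 + 377 + 144 + 55 + 13 + 3 + 1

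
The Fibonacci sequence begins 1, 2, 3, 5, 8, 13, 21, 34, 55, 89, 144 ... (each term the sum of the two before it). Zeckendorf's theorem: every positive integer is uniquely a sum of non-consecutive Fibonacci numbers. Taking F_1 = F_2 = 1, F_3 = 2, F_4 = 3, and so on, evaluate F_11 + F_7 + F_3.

F_11 + F_7 + F_3 = 89 + 13 + 2 = 104.

104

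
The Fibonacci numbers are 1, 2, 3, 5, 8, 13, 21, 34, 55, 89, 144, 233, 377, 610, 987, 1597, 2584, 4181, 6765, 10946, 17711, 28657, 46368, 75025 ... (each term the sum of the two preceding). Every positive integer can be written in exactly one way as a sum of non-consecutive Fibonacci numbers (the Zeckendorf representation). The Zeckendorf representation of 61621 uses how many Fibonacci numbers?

Greedily peel off the largest Fibonacci term at each step:
61621 − 46368 = 15253
15253 − 10946 = 4307
4307 − 4181 = 126
126 − 89 = 37
37 − 34 = 3
3 − 3 = 0
61621 = 46368 + 10946 + 4181 + 89 + 34 + 3, which has 6 terms.

6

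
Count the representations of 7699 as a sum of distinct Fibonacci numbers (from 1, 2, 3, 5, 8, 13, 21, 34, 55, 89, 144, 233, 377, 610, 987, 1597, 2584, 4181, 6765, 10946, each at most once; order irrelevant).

30

7699 = 6765+610+233+89+2 = 6765+610+233+55+34+2 = 4181+2584+610+233+89+2 = 6765+610+233+55+21+13+2 = … (26 more), for 30 in all.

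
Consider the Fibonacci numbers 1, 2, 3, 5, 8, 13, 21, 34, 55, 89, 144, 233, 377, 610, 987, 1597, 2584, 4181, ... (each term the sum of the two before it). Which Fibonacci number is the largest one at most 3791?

2584 ≤ 3791 < 4181, so the largest Fibonacci number not exceeding 3791 is 2584.

2584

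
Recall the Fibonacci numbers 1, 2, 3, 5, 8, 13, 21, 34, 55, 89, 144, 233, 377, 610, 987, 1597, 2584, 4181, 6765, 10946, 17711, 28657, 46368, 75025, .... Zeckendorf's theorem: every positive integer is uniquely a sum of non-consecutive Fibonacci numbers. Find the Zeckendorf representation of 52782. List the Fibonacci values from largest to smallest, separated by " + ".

46368 + 4181 + 1597 + 610 + 21 + 5

46368 ≤ 52782 < 75025, so take 46368; remainder 6414
4181 ≤ 6414 < 6765, so take 4181; remainder 2233
1597 ≤ 2233 < 2584, so take 1597; remainder 636
610 ≤ 636 < 987, so take 610; remainder 26
21 ≤ 26 < 34, so take 21; remainder 5
5 ≤ 5 < 8, so take 5; remainder 0
So 52782 = 46368 + 4181 + 1597 + 610 + 21 + 5, with no two terms consecutive in the sequence.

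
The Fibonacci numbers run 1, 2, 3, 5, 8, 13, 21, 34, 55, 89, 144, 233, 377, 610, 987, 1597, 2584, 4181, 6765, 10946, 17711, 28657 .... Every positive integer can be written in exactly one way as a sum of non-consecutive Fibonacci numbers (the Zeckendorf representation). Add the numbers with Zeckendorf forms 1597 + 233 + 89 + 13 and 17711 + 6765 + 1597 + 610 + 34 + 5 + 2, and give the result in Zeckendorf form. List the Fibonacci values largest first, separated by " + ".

The two numbers are 1932 and 26724, so their sum is 28656.
28656: greatest Fibonacci not exceeding it is 17711, leaving 10945
10945: greatest Fibonacci not exceeding it is 6765, leaving 4180
4180: greatest Fibonacci not exceeding it is 2584, leaving 1596
1596: greatest Fibonacci not exceeding it is 987, leaving 609
609: greatest Fibonacci not exceeding it is 377, leaving 232
232: greatest Fibonacci not exceeding it is 144, leaving 88
88: greatest Fibonacci not exceeding it is 55, leaving 33
33: greatest Fibonacci not exceeding it is 21, leaving 12
12: greatest Fibonacci not exceeding it is 8, leaving 4
4: greatest Fibonacci not exceeding it is 3, leaving 1
1: greatest Fibonacci not exceeding it is 1, leaving 0

17711 + 6765 + 2584 + 987 + 377 + 144 + 55 + 21 + 8 + 3 + 1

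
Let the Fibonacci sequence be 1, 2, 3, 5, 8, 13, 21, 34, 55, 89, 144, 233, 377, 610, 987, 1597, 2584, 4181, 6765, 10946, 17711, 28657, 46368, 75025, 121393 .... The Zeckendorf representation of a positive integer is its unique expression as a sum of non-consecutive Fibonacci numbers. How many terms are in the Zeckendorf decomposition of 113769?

113769: greatest Fibonacci not exceeding it is 75025, leaving 38744
38744: greatest Fibonacci not exceeding it is 28657, leaving 10087
10087: greatest Fibonacci not exceeding it is 6765, leaving 3322
3322: greatest Fibonacci not exceeding it is 2584, leaving 738
738: greatest Fibonacci not exceeding it is 610, leaving 128
128: greatest Fibonacci not exceeding it is 89, leaving 39
39: greatest Fibonacci not exceeding it is 34, leaving 5
5: greatest Fibonacci not exceeding it is 5, leaving 0
113769 = 75025 + 28657 + 6765 + 2584 + 610 + 89 + 34 + 5, which has 8 terms.

8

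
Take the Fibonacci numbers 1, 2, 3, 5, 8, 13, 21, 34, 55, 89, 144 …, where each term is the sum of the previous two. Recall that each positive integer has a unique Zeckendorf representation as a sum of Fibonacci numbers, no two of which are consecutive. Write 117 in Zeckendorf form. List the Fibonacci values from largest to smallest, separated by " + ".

89 ≤ 117 < 144, so take 89; remainder 28
21 ≤ 28 < 34, so take 21; remainder 7
5 ≤ 7 < 8, so take 5; remainder 2
2 ≤ 2 < 3, so take 2; remainder 0
So 117 = 89 + 21 + 5 + 2, with no two terms consecutive in the sequence.

89 + 21 + 5 + 2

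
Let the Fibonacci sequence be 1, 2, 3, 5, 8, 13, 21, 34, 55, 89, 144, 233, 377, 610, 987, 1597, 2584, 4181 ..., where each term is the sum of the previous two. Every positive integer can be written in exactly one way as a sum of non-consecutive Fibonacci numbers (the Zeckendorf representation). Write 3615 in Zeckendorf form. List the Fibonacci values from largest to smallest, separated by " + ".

2584 + 987 + 34 + 8 + 2

Repeatedly subtract the largest Fibonacci number that fits:
3615 − 2584 = 1031
1031 − 987 = 44
44 − 34 = 10
10 − 8 = 2
2 − 2 = 0
So 3615 = 2584 + 987 + 34 + 8 + 2, with no two terms consecutive in the sequence.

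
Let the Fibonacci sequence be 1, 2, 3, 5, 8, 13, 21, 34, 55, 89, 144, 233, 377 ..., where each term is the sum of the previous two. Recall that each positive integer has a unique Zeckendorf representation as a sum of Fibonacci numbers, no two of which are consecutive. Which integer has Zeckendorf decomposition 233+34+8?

275

233+34+8 = 275.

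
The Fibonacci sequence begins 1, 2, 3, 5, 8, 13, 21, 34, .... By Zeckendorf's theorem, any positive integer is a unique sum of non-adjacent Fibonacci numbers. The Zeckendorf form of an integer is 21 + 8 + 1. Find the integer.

30

21 + 8 + 1 = 30.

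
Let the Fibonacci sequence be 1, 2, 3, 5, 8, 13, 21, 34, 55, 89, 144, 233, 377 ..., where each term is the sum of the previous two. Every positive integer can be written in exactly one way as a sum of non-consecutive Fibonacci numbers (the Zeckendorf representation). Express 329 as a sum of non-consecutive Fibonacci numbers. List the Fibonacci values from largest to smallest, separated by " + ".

subtract 233 from 329: 96 remains
subtract 89 from 96: 7 remains
subtract 5 from 7: 2 remains
subtract 2 from 2: 0 remains
So 329 = 233 + 89 + 5 + 2, with no two terms consecutive in the sequence.

233 + 89 + 5 + 2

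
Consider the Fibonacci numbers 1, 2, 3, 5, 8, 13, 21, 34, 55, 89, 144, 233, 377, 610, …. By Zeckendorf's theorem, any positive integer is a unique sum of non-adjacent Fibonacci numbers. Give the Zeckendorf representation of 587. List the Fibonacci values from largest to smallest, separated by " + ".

largest Fibonacci ≤ 587 is 377; 587 − 377 = 210
largest Fibonacci ≤ 210 is 144; 210 − 144 = 66
largest Fibonacci ≤ 66 is 55; 66 − 55 = 11
largest Fibonacci ≤ 11 is 8; 11 − 8 = 3
largest Fibonacci ≤ 3 is 3; 3 − 3 = 0
So 587 = 377 + 144 + 55 + 8 + 3, with no two terms consecutive in the sequence.

377 + 144 + 55 + 8 + 3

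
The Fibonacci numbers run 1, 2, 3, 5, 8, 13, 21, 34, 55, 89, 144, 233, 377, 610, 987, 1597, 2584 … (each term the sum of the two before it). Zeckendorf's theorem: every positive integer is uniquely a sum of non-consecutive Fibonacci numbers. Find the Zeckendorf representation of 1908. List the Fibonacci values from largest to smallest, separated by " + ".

Greedy algorithm:
largest Fibonacci ≤ 1908 is 1597; 1908 − 1597 = 311
largest Fibonacci ≤ 311 is 233; 311 − 233 = 78
largest Fibonacci ≤ 78 is 55; 78 − 55 = 23
largest Fibonacci ≤ 23 is 21; 23 − 21 = 2
largest Fibonacci ≤ 2 is 2; 2 − 2 = 0
So 1908 = 1597 + 233 + 55 + 21 + 2, with no two terms consecutive in the sequence.

1597 + 233 + 55 + 21 + 2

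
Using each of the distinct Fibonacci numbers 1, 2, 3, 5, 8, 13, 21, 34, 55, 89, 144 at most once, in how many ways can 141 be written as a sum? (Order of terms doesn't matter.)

5

Each representation comes from the Zeckendorf form by replacing some F_k with F_{k−1} + F_{k−2} where possible.
141 = 89+34+13+5 = 89+34+13+3+2 = 89+34+8+5+3+2 = 89+21+13+8+5+3+2 = … (1 more), for 5 in all.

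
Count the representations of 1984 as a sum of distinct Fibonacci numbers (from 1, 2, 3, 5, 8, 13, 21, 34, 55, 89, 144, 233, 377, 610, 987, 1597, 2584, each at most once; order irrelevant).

Each representation comes from the Zeckendorf form by replacing some F_k with F_{k−1} + F_{k−2} where possible.
1984 = 1597+377+8+2 = 1597+377+5+3+2 = 1597+233+144+8+2 = 987+610+377+8+2 = … (14 more), for 18 in all.

18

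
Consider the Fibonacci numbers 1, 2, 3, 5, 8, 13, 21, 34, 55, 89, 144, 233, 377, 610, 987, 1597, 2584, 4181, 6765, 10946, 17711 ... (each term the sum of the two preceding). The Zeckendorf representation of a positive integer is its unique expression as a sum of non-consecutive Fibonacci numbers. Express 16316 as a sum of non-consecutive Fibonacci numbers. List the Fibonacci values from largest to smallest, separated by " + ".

10946 + 4181 + 987 + 144 + 55 + 3

take 10946 (≤ 16316); 16316 − 10946 = 5370
take 4181 (≤ 5370); 5370 − 4181 = 1189
take 987 (≤ 1189); 1189 − 987 = 202
take 144 (≤ 202); 202 − 144 = 58
take 55 (≤ 58); 58 − 55 = 3
take 3 (≤ 3); 3 − 3 = 0
So 16316 = 10946 + 4181 + 987 + 144 + 55 + 3, with no two terms consecutive in the sequence.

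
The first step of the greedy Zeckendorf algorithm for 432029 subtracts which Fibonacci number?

317811

317811 ≤ 432029 < 514229, so the largest Fibonacci number not exceeding 432029 is 317811.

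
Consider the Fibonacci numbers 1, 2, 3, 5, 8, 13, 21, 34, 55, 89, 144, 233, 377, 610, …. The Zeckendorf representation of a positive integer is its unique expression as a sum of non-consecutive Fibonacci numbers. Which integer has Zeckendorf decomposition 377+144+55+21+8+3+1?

377+144+55+21+8+3+1 = 609.

609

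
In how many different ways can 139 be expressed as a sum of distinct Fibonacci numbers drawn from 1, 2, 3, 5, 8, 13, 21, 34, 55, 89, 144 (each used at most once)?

Starting from the Zeckendorf form and repeatedly splitting a term F_k into F_{k−1} + F_{k−2} (when neither is already used) reaches every representation.
139 = 89+34+13+3 = 89+34+13+2+1 = 89+34+8+5+3 = … (5 more), for 8 in all.

8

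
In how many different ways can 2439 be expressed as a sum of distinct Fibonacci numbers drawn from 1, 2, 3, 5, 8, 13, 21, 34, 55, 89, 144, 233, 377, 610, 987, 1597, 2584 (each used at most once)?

2439 = 1597+610+144+55+21+8+3+1 = 1597+377+233+144+55+21+8+3+1 = 987+610+377+233+144+55+21+8+3+1 — 3 representations.

3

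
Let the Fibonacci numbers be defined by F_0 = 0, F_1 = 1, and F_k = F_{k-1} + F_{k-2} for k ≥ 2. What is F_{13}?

Iterating the recurrence up to F_{9} = 34 and F_{8} = 21:
F_{10} = F_{9} + F_{8} = 34 + 21 = 55
F_{11} = F_{10} + F_{9} = 55 + 34 = 89
F_{12} = F_{11} + F_{10} = 89 + 55 = 144
F_{13} = F_{12} + F_{11} = 144 + 89 = 233

233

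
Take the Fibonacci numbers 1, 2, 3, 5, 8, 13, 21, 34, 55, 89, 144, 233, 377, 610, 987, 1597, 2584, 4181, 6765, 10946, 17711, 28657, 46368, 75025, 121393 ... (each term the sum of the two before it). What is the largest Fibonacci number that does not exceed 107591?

75025 ≤ 107591 < 121393, so the largest Fibonacci number not exceeding 107591 is 75025.

75025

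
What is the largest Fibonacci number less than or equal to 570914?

514229

514229 ≤ 570914 < 832040, so the largest Fibonacci number not exceeding 570914 is 514229.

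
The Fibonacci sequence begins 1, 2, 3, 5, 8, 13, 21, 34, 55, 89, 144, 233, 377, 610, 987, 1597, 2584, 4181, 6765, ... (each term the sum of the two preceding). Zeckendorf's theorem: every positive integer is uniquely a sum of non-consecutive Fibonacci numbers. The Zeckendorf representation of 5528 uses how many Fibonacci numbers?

largest Fibonacci ≤ 5528 is 4181; 5528 − 4181 = 1347
largest Fibonacci ≤ 1347 is 987; 1347 − 987 = 360
largest Fibonacci ≤ 360 is 233; 360 − 233 = 127
largest Fibonacci ≤ 127 is 89; 127 − 89 = 38
largest Fibonacci ≤ 38 is 34; 38 − 34 = 4
largest Fibonacci ≤ 4 is 3; 4 − 3 = 1
largest Fibonacci ≤ 1 is 1; 1 − 1 = 0
5528 = 4181 + 987 + 233 + 89 + 34 + 3 + 1, which has 7 terms.

7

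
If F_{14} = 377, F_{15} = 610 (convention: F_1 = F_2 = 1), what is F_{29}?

By the addition formula F_{m+n} = F_m F_{n+1} + F_{m−1} F_n with m=15, n=14: F_{29} = 610·610 + 377·377 = 372100 + 142129 = 514229.

514229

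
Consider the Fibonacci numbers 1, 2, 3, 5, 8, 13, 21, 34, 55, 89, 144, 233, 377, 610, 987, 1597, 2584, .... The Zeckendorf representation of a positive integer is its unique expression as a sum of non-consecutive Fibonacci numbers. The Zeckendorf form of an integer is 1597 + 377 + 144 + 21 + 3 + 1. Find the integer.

1597 + 377 + 144 + 21 + 3 + 1 = 2143.

2143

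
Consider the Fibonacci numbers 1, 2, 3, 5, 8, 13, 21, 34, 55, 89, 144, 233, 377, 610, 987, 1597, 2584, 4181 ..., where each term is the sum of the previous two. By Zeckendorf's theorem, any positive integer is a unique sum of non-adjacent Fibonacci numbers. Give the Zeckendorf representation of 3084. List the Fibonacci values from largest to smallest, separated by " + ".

2584 + 377 + 89 + 34

Greedily peel off the largest Fibonacci term at each step:
subtract 2584 from 3084: 500 remains
subtract 377 from 500: 123 remains
subtract 89 from 123: 34 remains
subtract 34 from 34: 0 remains
So 3084 = 2584 + 377 + 89 + 34, with no two terms consecutive in the sequence.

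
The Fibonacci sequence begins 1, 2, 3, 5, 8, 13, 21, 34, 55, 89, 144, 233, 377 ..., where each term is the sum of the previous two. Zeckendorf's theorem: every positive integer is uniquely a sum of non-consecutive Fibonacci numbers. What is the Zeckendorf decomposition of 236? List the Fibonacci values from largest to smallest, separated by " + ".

236: greatest Fibonacci not exceeding it is 233, leaving 3
3: greatest Fibonacci not exceeding it is 3, leaving 0
So 236 = 233 + 3, with no two terms consecutive in the sequence.

233 + 3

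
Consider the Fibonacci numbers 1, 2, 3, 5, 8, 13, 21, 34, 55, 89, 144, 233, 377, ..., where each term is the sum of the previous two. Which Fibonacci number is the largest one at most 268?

233 ≤ 268 < 377, so the largest Fibonacci number not exceeding 268 is 233.

233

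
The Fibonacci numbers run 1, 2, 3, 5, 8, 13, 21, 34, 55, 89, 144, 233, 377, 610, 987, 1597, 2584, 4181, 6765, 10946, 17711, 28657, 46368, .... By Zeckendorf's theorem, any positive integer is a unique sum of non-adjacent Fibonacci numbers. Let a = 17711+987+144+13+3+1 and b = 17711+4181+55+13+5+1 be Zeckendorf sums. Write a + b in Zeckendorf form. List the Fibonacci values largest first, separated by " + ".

The two numbers are 18859 and 21966, so their sum is 40825.
40825 − 28657 = 12168
12168 − 10946 = 1222
1222 − 987 = 235
235 − 233 = 2
2 − 2 = 0

28657 + 10946 + 987 + 233 + 2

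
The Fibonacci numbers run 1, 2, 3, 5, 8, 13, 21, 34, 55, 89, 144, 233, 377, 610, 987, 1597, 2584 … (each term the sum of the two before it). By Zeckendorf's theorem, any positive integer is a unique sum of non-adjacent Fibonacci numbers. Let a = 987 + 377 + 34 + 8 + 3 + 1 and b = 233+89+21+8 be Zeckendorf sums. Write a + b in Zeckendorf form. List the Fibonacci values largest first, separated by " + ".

1597 + 144 + 13 + 5 + 2

The two numbers are 1410 and 351, so their sum is 1761.
subtract 1597 from 1761: 164 remains
subtract 144 from 164: 20 remains
subtract 13 from 20: 7 remains
subtract 5 from 7: 2 remains
subtract 2 from 2: 0 remains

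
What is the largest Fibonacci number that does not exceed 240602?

196418 ≤ 240602 < 317811, so the largest Fibonacci number not exceeding 240602 is 196418.

196418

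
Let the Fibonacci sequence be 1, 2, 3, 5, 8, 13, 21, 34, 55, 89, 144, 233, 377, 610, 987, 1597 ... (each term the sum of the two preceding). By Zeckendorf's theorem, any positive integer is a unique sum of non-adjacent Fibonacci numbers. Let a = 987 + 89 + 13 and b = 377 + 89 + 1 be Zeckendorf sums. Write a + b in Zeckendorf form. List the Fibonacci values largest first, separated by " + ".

987 + 377 + 144 + 34 + 13 + 1

The two numbers are 1089 and 467, so their sum is 1556.
Repeatedly subtract the largest Fibonacci number that fits:
1556: greatest Fibonacci not exceeding it is 987, leaving 569
569: greatest Fibonacci not exceeding it is 377, leaving 192
192: greatest Fibonacci not exceeding it is 144, leaving 48
48: greatest Fibonacci not exceeding it is 34, leaving 14
14: greatest Fibonacci not exceeding it is 13, leaving 1
1: greatest Fibonacci not exceeding it is 1, leaving 0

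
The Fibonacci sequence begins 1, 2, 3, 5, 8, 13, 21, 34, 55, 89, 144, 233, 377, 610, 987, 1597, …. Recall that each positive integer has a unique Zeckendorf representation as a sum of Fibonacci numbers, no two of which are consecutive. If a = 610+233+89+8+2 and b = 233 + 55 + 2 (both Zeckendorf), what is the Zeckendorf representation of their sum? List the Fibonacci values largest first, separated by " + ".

987 + 233 + 8 + 3 + 1

The two numbers are 942 and 290, so their sum is 1232.
987 ≤ 1232 < 1597, so take 987; remainder 245
233 ≤ 245 < 377, so take 233; remainder 12
8 ≤ 12 < 13, so take 8; remainder 4
3 ≤ 4 < 5, so take 3; remainder 1
1 ≤ 1 < 2, so take 1; remainder 0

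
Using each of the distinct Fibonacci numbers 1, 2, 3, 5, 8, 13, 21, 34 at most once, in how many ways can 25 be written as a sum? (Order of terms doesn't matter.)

2

25 = 21+3+1 = 13+8+3+1 — 2 representations.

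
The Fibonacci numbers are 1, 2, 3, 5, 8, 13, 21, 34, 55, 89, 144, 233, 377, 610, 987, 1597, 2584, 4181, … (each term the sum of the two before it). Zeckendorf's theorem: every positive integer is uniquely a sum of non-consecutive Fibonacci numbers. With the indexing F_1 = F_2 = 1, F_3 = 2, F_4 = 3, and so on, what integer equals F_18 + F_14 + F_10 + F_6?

3024

F_18 + F_14 + F_10 + F_6 = 2584 + 377 + 55 + 8 = 3024.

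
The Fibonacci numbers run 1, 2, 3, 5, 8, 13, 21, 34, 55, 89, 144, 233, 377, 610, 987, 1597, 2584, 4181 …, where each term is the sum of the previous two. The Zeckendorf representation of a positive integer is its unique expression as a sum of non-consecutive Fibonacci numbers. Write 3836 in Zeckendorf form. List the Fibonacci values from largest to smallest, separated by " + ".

Greedily peel off the largest Fibonacci term at each step:
2584 ≤ 3836 < 4181, so take 2584; remainder 1252
987 ≤ 1252 < 1597, so take 987; remainder 265
233 ≤ 265 < 377, so take 233; remainder 32
21 ≤ 32 < 34, so take 21; remainder 11
8 ≤ 11 < 13, so take 8; remainder 3
3 ≤ 3 < 5, so take 3; remainder 0
So 3836 = 2584 + 987 + 233 + 21 + 8 + 3, with no two terms consecutive in the sequence.

2584 + 987 + 233 + 21 + 8 + 3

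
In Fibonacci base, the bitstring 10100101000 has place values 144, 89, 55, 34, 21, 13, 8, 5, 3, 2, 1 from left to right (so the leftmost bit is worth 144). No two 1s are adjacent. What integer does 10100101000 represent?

Summing the place values of the 1 bits: 144 + 55 + 13 + 5 = 217.

217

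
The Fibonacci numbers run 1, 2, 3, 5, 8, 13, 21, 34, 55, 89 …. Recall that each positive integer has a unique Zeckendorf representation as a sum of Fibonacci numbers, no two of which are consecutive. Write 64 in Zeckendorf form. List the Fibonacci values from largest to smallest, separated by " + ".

55 + 8 + 1

64 − 55 = 9
9 − 8 = 1
1 − 1 = 0
So 64 = 55 + 8 + 1, with no two terms consecutive in the sequence.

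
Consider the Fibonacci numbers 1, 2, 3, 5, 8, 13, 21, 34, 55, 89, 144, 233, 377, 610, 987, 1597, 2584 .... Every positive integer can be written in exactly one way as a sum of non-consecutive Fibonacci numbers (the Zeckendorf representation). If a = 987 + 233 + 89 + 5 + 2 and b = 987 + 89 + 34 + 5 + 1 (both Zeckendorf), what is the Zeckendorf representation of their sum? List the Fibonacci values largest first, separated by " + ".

The two numbers are 1316 and 1116, so their sum is 2432.
Repeatedly subtract the largest Fibonacci number that fits:
1597 ≤ 2432 < 2584, so take 1597; remainder 835
610 ≤ 835 < 987, so take 610; remainder 225
144 ≤ 225 < 233, so take 144; remainder 81
55 ≤ 81 < 89, so take 55; remainder 26
21 ≤ 26 < 34, so take 21; remainder 5
5 ≤ 5 < 8, so take 5; remainder 0

1597 + 610 + 144 + 55 + 21 + 5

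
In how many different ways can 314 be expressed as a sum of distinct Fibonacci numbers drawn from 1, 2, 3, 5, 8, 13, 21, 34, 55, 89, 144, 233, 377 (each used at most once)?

12

314 = 233+55+21+5 = 233+55+21+3+2 = 233+55+13+8+5 = 144+89+55+21+5 = … (8 more), for 12 in all.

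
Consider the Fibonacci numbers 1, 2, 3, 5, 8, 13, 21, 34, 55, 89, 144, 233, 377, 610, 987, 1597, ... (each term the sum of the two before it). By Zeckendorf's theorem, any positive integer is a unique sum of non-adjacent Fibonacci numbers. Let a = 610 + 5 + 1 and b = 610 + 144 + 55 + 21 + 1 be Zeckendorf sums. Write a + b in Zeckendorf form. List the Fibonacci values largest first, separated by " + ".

987 + 377 + 55 + 21 + 5 + 2

The two numbers are 616 and 831, so their sum is 1447.
987 ≤ 1447 < 1597, so take 987; remainder 460
377 ≤ 460 < 610, so take 377; remainder 83
55 ≤ 83 < 89, so take 55; remainder 28
21 ≤ 28 < 34, so take 21; remainder 7
5 ≤ 7 < 8, so take 5; remainder 2
2 ≤ 2 < 3, so take 2; remainder 0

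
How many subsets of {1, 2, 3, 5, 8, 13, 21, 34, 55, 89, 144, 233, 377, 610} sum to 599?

9

Starting from the Zeckendorf form and repeatedly splitting a term F_k into F_{k−1} + F_{k−2} (when neither is already used) reaches every representation.
599 = 377+144+55+21+2 = 377+144+55+13+8+2 = 377+144+55+13+5+3+2 = 377+144+34+21+13+8+2 = 377+144+34+21+13+5+3+2 = … (4 more), for 9 in all.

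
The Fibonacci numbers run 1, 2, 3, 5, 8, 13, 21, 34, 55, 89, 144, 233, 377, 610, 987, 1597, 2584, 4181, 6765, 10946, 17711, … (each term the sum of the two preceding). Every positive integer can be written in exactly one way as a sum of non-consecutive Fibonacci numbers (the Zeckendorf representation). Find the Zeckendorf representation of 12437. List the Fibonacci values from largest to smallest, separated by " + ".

Greedy algorithm:
10946 ≤ 12437 < 17711, so take 10946; remainder 1491
987 ≤ 1491 < 1597, so take 987; remainder 504
377 ≤ 504 < 610, so take 377; remainder 127
89 ≤ 127 < 144, so take 89; remainder 38
34 ≤ 38 < 55, so take 34; remainder 4
3 ≤ 4 < 5, so take 3; remainder 1
1 ≤ 1 < 2, so take 1; remainder 0
So 12437 = 10946 + 987 + 377 + 89 + 34 + 3 + 1, with no two terms consecutive in the sequence.

10946 + 987 + 377 + 89 + 34 + 3 + 1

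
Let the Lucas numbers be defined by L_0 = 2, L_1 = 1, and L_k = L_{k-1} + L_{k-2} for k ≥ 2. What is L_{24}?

103682

Iterating the recurrence up to L_{18} = 5778 and L_{17} = 3571:
L_{19} = L_{18} + L_{17} = 5778 + 3571 = 9349
L_{20} = L_{19} + L_{18} = 9349 + 5778 = 15127
L_{21} = L_{20} + L_{19} = 15127 + 9349 = 24476
L_{22} = L_{21} + L_{20} = 24476 + 15127 = 39603
L_{23} = L_{22} + L_{21} = 39603 + 24476 = 64079
L_{24} = L_{23} + L_{22} = 64079 + 39603 = 103682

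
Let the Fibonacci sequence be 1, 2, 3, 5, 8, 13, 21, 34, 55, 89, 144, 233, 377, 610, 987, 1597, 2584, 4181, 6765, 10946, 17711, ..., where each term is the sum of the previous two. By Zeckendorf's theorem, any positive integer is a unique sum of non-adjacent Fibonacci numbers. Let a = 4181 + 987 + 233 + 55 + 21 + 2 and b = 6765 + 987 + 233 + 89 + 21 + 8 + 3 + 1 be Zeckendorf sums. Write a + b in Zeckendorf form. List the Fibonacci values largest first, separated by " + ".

The two numbers are 5479 and 8107, so their sum is 13586.
Greedily peel off the largest Fibonacci term at each step:
13586 − 10946 = 2640
2640 − 2584 = 56
56 − 55 = 1
1 − 1 = 0

10946 + 2584 + 55 + 1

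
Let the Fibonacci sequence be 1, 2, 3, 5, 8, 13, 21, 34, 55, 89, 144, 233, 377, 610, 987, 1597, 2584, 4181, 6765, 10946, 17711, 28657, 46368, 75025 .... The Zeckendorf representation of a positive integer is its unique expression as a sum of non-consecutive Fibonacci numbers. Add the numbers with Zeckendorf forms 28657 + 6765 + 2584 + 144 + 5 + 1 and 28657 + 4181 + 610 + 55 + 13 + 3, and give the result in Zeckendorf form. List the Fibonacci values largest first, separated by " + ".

46368 + 17711 + 6765 + 610 + 144 + 55 + 21 + 1

The two numbers are 38156 and 33519, so their sum is 71675.
subtract 46368 from 71675: 25307 remains
subtract 17711 from 25307: 7596 remains
subtract 6765 from 7596: 831 remains
subtract 610 from 831: 221 remains
subtract 144 from 221: 77 remains
subtract 55 from 77: 22 remains
subtract 21 from 22: 1 remains
subtract 1 from 1: 0 remains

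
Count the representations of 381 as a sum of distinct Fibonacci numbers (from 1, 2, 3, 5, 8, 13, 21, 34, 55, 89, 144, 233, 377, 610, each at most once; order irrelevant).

5

Starting from the Zeckendorf form and repeatedly splitting a term F_k into F_{k−1} + F_{k−2} (when neither is already used) reaches every representation.
381 = 377+3+1 = 233+144+3+1 = 233+89+55+3+1 = 233+89+34+21+3+1 = … (1 more), for 5 in all.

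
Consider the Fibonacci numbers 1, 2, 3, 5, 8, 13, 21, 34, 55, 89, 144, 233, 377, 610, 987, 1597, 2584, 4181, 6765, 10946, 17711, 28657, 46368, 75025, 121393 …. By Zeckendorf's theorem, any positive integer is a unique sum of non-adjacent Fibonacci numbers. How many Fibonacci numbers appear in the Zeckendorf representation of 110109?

largest Fibonacci ≤ 110109 is 75025; 110109 − 75025 = 35084
largest Fibonacci ≤ 35084 is 28657; 35084 − 28657 = 6427
largest Fibonacci ≤ 6427 is 4181; 6427 − 4181 = 2246
largest Fibonacci ≤ 2246 is 1597; 2246 − 1597 = 649
largest Fibonacci ≤ 649 is 610; 649 − 610 = 39
largest Fibonacci ≤ 39 is 34; 39 − 34 = 5
largest Fibonacci ≤ 5 is 5; 5 − 5 = 0
110109 = 75025 + 28657 + 4181 + 1597 + 610 + 34 + 5, which has 7 terms.

7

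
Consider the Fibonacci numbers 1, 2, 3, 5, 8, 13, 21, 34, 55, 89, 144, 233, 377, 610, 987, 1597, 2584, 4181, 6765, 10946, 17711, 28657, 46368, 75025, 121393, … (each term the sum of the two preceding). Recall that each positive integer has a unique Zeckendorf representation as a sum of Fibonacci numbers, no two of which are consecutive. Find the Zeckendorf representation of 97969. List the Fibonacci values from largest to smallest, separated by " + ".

Greedy algorithm:
97969 − 75025 = 22944
22944 − 17711 = 5233
5233 − 4181 = 1052
1052 − 987 = 65
65 − 55 = 10
10 − 8 = 2
2 − 2 = 0
So 97969 = 75025 + 17711 + 4181 + 987 + 55 + 8 + 2, with no two terms consecutive in the sequence.

75025 + 17711 + 4181 + 987 + 55 + 8 + 2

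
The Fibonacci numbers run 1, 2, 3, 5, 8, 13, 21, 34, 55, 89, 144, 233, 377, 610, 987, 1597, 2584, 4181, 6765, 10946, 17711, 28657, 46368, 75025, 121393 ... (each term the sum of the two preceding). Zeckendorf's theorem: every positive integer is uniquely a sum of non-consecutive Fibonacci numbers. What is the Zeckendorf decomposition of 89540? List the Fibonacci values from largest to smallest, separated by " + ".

89540: greatest Fibonacci not exceeding it is 75025, leaving 14515
14515: greatest Fibonacci not exceeding it is 10946, leaving 3569
3569: greatest Fibonacci not exceeding it is 2584, leaving 985
985: greatest Fibonacci not exceeding it is 610, leaving 375
375: greatest Fibonacci not exceeding it is 233, leaving 142
142: greatest Fibonacci not exceeding it is 89, leaving 53
53: greatest Fibonacci not exceeding it is 34, leaving 19
19: greatest Fibonacci not exceeding it is 13, leaving 6
6: greatest Fibonacci not exceeding it is 5, leaving 1
1: greatest Fibonacci not exceeding it is 1, leaving 0
So 89540 = 75025 + 10946 + 2584 + 610 + 233 + 89 + 34 + 13 + 5 + 1, with no two terms consecutive in the sequence.

75025 + 10946 + 2584 + 610 + 233 + 89 + 34 + 13 + 5 + 1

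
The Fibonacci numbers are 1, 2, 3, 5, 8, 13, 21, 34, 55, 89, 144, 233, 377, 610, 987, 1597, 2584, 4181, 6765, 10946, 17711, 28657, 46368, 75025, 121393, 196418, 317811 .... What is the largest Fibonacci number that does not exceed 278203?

196418 ≤ 278203 < 317811, so the largest Fibonacci number not exceeding 278203 is 196418.

196418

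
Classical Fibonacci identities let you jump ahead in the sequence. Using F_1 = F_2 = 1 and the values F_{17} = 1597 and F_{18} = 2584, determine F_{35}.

9227465

By F_{2k+1} = F_k² + F_{k+1}²: F_{35} = 1597² + 2584² = 2550409 + 6677056 = 9227465.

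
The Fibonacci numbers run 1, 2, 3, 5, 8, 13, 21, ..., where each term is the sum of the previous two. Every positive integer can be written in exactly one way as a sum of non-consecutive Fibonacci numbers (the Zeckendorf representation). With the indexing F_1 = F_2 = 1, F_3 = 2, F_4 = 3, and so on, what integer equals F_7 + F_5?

F_7 + F_5 = 13 + 5 = 18.

18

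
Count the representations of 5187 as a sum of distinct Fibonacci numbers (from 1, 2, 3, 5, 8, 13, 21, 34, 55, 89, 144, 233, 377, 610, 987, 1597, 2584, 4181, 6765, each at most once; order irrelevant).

30

Starting from the Zeckendorf form and repeatedly splitting a term F_k into F_{k−1} + F_{k−2} (when neither is already used) reaches every representation.
5187 = 4181+987+13+5+1 = 4181+987+13+3+2+1 = 4181+610+377+13+5+1 = 4181+987+8+5+3+2+1 = 4181+610+377+13+3+2+1 = … (25 more), for 30 in all.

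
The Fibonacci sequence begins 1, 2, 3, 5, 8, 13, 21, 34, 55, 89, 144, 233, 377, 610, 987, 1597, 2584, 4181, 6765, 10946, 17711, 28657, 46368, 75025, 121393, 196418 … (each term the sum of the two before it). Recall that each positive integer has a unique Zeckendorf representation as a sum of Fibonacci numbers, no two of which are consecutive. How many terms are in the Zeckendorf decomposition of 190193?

9

subtract 121393 from 190193: 68800 remains
subtract 46368 from 68800: 22432 remains
subtract 17711 from 22432: 4721 remains
subtract 4181 from 4721: 540 remains
subtract 377 from 540: 163 remains
subtract 144 from 163: 19 remains
subtract 13 from 19: 6 remains
subtract 5 from 6: 1 remains
subtract 1 from 1: 0 remains
190193 = 121393 + 46368 + 17711 + 4181 + 377 + 144 + 13 + 5 + 1, which has 9 terms.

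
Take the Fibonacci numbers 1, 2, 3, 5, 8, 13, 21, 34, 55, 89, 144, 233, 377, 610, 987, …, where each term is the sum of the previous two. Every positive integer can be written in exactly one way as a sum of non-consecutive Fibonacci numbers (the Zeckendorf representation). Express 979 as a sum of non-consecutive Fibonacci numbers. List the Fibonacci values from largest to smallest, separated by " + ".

610 + 233 + 89 + 34 + 13

Greedy algorithm:
979: greatest Fibonacci not exceeding it is 610, leaving 369
369: greatest Fibonacci not exceeding it is 233, leaving 136
136: greatest Fibonacci not exceeding it is 89, leaving 47
47: greatest Fibonacci not exceeding it is 34, leaving 13
13: greatest Fibonacci not exceeding it is 13, leaving 0
So 979 = 610 + 233 + 89 + 34 + 13, with no two terms consecutive in the sequence.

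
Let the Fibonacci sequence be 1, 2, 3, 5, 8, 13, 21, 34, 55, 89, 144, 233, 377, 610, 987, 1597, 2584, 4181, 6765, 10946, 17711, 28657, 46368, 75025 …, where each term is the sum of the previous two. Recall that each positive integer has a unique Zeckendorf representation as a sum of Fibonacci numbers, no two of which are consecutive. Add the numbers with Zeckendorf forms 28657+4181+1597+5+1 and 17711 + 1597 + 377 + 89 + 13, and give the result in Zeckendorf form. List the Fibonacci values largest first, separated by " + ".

46368 + 6765 + 987 + 89 + 13 + 5 + 1

The two numbers are 34441 and 19787, so their sum is 54228.
largest Fibonacci ≤ 54228 is 46368; 54228 − 46368 = 7860
largest Fibonacci ≤ 7860 is 6765; 7860 − 6765 = 1095
largest Fibonacci ≤ 1095 is 987; 1095 − 987 = 108
largest Fibonacci ≤ 108 is 89; 108 − 89 = 19
largest Fibonacci ≤ 19 is 13; 19 − 13 = 6
largest Fibonacci ≤ 6 is 5; 6 − 5 = 1
largest Fibonacci ≤ 1 is 1; 1 − 1 = 0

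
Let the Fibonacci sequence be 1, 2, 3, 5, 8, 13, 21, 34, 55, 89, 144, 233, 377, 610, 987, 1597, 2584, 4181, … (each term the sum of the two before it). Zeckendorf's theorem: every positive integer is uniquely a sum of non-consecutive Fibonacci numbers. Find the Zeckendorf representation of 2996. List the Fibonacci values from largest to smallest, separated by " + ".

2584 + 377 + 34 + 1

Greedy algorithm:
largest Fibonacci ≤ 2996 is 2584; 2996 − 2584 = 412
largest Fibonacci ≤ 412 is 377; 412 − 377 = 35
largest Fibonacci ≤ 35 is 34; 35 − 34 = 1
largest Fibonacci ≤ 1 is 1; 1 − 1 = 0
So 2996 = 2584 + 377 + 34 + 1, with no two terms consecutive in the sequence.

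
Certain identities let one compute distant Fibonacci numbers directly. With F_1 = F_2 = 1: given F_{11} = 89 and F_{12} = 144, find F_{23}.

By F_{2k+1} = F_k² + F_{k+1}²: F_{23} = 89² + 144² = 7921 + 20736 = 28657.

28657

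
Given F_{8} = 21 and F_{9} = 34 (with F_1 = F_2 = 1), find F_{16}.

By the doubling identity F_{2k} = F_k(2F_{k+1} − F_k): F_{16} = 21·(2·34 − 21) = 21·47 = 987.

987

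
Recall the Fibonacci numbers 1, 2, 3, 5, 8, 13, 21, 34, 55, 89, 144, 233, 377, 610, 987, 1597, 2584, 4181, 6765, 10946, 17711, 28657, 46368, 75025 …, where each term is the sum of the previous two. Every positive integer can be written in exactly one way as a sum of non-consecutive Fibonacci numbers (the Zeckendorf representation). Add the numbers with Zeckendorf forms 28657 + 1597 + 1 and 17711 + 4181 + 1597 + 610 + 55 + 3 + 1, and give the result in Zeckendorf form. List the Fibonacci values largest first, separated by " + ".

46368 + 6765 + 987 + 233 + 55 + 5

The two numbers are 30255 and 24158, so their sum is 54413.
largest Fibonacci ≤ 54413 is 46368; 54413 − 46368 = 8045
largest Fibonacci ≤ 8045 is 6765; 8045 − 6765 = 1280
largest Fibonacci ≤ 1280 is 987; 1280 − 987 = 293
largest Fibonacci ≤ 293 is 233; 293 − 233 = 60
largest Fibonacci ≤ 60 is 55; 60 − 55 = 5
largest Fibonacci ≤ 5 is 5; 5 − 5 = 0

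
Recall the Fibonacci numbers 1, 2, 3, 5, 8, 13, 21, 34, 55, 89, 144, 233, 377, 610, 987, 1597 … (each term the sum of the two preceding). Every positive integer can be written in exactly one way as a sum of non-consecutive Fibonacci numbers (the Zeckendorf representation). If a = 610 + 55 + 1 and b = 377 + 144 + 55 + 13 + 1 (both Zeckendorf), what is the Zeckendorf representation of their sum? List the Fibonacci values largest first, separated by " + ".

The two numbers are 666 and 590, so their sum is 1256.
Repeatedly subtract the largest Fibonacci number that fits:
987 ≤ 1256 < 1597, so take 987; remainder 269
233 ≤ 269 < 377, so take 233; remainder 36
34 ≤ 36 < 55, so take 34; remainder 2
2 ≤ 2 < 3, so take 2; remainder 0

987 + 233 + 34 + 2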